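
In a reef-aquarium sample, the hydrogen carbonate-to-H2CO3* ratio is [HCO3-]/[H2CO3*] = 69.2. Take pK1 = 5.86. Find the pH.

pH = 7.70

From K1 = [H⁺][HCO3-]/[H2CO3*]:  pH = pK1 + log₁₀([HCO3-]/[H2CO3*])
log₁₀(69.2) = +1.840
pH = 5.86 + (+1.840) = 7.70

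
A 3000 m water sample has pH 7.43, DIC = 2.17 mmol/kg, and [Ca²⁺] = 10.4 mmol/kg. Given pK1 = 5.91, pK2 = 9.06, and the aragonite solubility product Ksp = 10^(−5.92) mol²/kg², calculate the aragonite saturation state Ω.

Ω = 0.418

α₂ = 1 / (1 + [H⁺]/K2 + [H⁺]²/(K1K2)) = 1 / (1 + 10^+1.63 + 10^+0.11)
   = 1 / (1 + 42.658 + 1.2882) = 1/44.946 = 0.02225
[CO3²⁻] = α₂ × DIC = 0.02225 × 2.17 = 0.04828 mmol/kg
Ksp = 10^(−5.92) = 1.202×10^-6
Ω = [Ca²⁺][CO3²⁻]/Ksp = (10.4×10^-3)(4.828×10^-5) / 1.202×10^-6 = 0.418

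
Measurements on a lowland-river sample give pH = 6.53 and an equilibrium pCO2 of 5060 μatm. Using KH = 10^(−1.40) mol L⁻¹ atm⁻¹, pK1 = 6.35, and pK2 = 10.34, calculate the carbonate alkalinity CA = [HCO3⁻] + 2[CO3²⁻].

CA = 0.305 mmol/L

[CO2*] = KH · pCO2 = 10^(−1.40) × 5060×10^-6 = 2.014×10^-4 mol/L
α₀ = 1/(1 + K1/[H⁺] + K1K2/[H⁺]²) = 1/(1 + 10^+0.18 + 10^-3.63) = 0.3978
DIC = [CO2*]/α₀ = 2.014×10^-4 / 0.3978 = 0.5064 mmol/L
CA = (α₁ + 2α₂)·DIC = (0.6021 + 2×9.325×10^-5) × 0.5064 = 0.305 mmol/L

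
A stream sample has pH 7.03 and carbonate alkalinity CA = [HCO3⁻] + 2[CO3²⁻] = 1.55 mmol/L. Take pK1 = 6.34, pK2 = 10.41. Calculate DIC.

DIC = 1.87 mmol/L

CA = [HCO3⁻] + 2[CO3²⁻] = (α₁ + 2α₂)·DIC
At pH 7.03: [H⁺]/K1 = 10^-0.69 = 0.20417, K2/[H⁺] = 10^-3.38 = 0.00041687
α₁ = 1/(1 + 0.20417 + 0.00041687) = 1/1.2046 = 0.8302; α₂ = α₁·K2/[H⁺] = 0.0003461
α₁ + 2α₂ = 0.8308
DIC = CA / (α₁ + 2α₂) = 1.55 / 0.8308 = 1.87 mmol/L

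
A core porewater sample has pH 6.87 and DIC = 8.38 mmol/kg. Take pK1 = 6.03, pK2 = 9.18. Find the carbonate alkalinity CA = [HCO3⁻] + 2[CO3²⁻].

CA = 7.36 mmol/kg

CA = [HCO3⁻] + 2[CO3²⁻] = (α₁ + 2α₂)·DIC
At pH 6.87: [H⁺]/K1 = 10^-0.84 = 0.14454, K2/[H⁺] = 10^-2.31 = 0.0048978
α₁ = 1/(1 + 0.14454 + 0.0048978) = 1/1.1494 = 0.8700; α₂ = α₁·K2/[H⁺] = 0.004261
α₁ + 2α₂ = 0.8785
CA = 0.8785 × 8.38 = 7.36 mmol/kg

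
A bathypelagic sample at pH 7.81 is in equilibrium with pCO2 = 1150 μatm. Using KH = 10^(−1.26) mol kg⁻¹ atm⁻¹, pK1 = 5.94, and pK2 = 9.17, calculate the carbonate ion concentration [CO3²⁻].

[CO3²⁻] = 0.205 mmol/kg

[CO2*] = KH · pCO2 = 10^(−1.26) × 1150×10^-6 = 6.320×10^-5 mol/kg
α₀ = 1/(1 + K1/[H⁺] + K1K2/[H⁺]²) = 1/(1 + 10^+1.87 + 10^+0.51) = 0.01276
DIC = [CO2*]/α₀ = 6.320×10^-5 / 0.01276 = 4.953 mmol/kg
[CO3²⁻] = α₂·DIC; α₂ = 0.04129, so [CO3²⁻] = 0.04129 × 4.953 = 0.205 mmol/kg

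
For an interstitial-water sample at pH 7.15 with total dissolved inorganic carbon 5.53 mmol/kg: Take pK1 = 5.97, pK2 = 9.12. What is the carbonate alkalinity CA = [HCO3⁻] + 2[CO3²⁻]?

CA = 5.25 mmol/kg

CA = [HCO3⁻] + 2[CO3²⁻] = (α₁ + 2α₂)·DIC
At pH 7.15: [H⁺]/K1 = 10^-1.18 = 0.066069, K2/[H⁺] = 10^-1.97 = 0.010715
α₁ = 1/(1 + 0.066069 + 0.010715) = 1/1.0768 = 0.9287; α₂ = α₁·K2/[H⁺] = 0.009951
α₁ + 2α₂ = 0.9486
CA = 0.9486 × 5.53 = 5.25 mmol/kg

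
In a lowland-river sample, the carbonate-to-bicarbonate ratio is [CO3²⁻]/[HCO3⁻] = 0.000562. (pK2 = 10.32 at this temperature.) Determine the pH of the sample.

pH = 7.07

From K2 = [H⁺][CO3²⁻]/[HCO3⁻]:  pH = pK2 + log₁₀([CO3²⁻]/[HCO3⁻])
log₁₀(0.000562) = -3.250
pH = 10.32 + (-3.250) = 7.07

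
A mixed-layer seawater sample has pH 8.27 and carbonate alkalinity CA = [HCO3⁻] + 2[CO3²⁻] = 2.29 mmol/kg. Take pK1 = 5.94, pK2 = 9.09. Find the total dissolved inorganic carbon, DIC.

CA = [HCO3⁻] + 2[CO3²⁻] = (α₁ + 2α₂)·DIC
At pH 8.27: [H⁺]/K1 = 10^-2.33 = 0.0046774, K2/[H⁺] = 10^-0.82 = 0.15136
α₁ = 1/(1 + 0.0046774 + 0.15136) = 1/1.1560 = 0.8650; α₂ = α₁·K2/[H⁺] = 0.1309
α₁ + 2α₂ = 1.1269
DIC = CA / (α₁ + 2α₂) = 2.29 / 1.1269 = 2.03 mmol/kg

DIC = 2.03 mmol/kg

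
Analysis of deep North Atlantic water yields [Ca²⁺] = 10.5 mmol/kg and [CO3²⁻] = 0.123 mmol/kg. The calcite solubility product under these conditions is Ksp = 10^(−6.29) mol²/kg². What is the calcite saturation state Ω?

Ksp = 10^(−6.29) = 5.129×10^-7
Ω = [Ca²⁺][CO3²⁻]/Ksp = (10.5×10^-3)(0.123×10^-3) / 5.129×10^-7 = 2.52

Ω = 2.52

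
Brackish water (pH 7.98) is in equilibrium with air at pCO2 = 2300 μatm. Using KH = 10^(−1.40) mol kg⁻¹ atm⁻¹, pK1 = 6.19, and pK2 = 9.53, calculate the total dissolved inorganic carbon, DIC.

[CO2*] = KH · pCO2 = 10^(−1.40) × 2300×10^-6 = 9.156×10^-5 mol/kg
α₀ = 1/(1 + K1/[H⁺] + K1K2/[H⁺]²) = 1/(1 + 10^+1.79 + 10^+0.24) = 0.01553
DIC = [CO2*]/α₀ = 9.156×10^-5 / 0.01553 = 5.90 mmol/kg

DIC = 5.90 mmol/kg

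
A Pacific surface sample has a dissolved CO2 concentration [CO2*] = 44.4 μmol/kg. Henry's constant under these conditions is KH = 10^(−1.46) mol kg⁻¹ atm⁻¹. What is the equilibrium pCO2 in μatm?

pCO2 = 1280 μatm

KH = 10^(−1.46) = 3.467×10^-2 mol kg⁻¹ atm⁻¹
pCO2 = [CO2*]/KH = 44.4×10^-6 / 3.467×10^-2 = 1.28×10^-3 atm = 1280 μatm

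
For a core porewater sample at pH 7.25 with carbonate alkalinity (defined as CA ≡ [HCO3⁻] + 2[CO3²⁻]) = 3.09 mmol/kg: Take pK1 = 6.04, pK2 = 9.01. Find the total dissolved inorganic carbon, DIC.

DIC = 3.22 mmol/kg

CA = [HCO3⁻] + 2[CO3²⁻] = (α₁ + 2α₂)·DIC
At pH 7.25: [H⁺]/K1 = 10^-1.21 = 0.061660, K2/[H⁺] = 10^-1.76 = 0.017378
α₁ = 1/(1 + 0.061660 + 0.017378) = 1/1.0790 = 0.9268; α₂ = α₁·K2/[H⁺] = 0.01611
α₁ + 2α₂ = 0.9590
DIC = CA / (α₁ + 2α₂) = 3.09 / 0.9590 = 3.22 mmol/kg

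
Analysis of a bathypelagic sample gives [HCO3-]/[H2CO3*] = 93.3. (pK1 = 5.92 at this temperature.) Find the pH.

From K1 = [H⁺][HCO3-]/[H2CO3*]:  pH = pK1 + log₁₀([HCO3-]/[H2CO3*])
log₁₀(93.3) = +1.970
pH = 5.92 + (+1.970) = 7.89

pH = 7.89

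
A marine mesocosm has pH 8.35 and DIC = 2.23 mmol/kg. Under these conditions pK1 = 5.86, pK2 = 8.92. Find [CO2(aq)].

[CO2*] = 5.67 μmol/kg

α₀ = 1 / (1 + K1/[H⁺] + K1K2/[H⁺]²) = 1 / (1 + 10^+2.49 + 10^+1.92)
   = 1 / (1 + 309.03 + 83.176) = 1/393.21 = 0.002543
[CO2*] = α₀ × DIC = 0.002543 × 2.23 = 0.00567 mmol/kg = 5.67 μmol/kg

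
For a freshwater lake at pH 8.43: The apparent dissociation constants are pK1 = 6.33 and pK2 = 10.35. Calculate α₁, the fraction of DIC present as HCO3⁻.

α₁ = 1 / (1 + [H⁺]/K1 + K2/[H⁺]) = 1 / (1 + 10^-2.10 + 10^-1.92)
   = 1 / (1 + 0.0079433 + 0.012023) = 1/1.0200 = 0.9804

α₁ = 0.980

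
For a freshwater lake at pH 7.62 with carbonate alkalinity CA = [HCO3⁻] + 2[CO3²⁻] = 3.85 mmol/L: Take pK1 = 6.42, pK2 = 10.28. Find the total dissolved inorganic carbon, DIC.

CA = [HCO3⁻] + 2[CO3²⁻] = (α₁ + 2α₂)·DIC
At pH 7.62: [H⁺]/K1 = 10^-1.20 = 0.063096, K2/[H⁺] = 10^-2.66 = 0.0021878
α₁ = 1/(1 + 0.063096 + 0.0021878) = 1/1.0653 = 0.9387; α₂ = α₁·K2/[H⁺] = 0.002054
α₁ + 2α₂ = 0.9428
DIC = CA / (α₁ + 2α₂) = 3.85 / 0.9428 = 4.08 mmol/L

DIC = 4.08 mmol/L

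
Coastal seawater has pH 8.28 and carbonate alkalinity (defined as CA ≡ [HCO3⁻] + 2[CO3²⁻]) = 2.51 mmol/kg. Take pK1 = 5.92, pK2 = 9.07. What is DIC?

CA = [HCO3⁻] + 2[CO3²⁻] = (α₁ + 2α₂)·DIC
At pH 8.28: [H⁺]/K1 = 10^-2.36 = 0.0043652, K2/[H⁺] = 10^-0.79 = 0.16218
α₁ = 1/(1 + 0.0043652 + 0.16218) = 1/1.1665 = 0.8572; α₂ = α₁·K2/[H⁺] = 0.1390
α₁ + 2α₂ = 1.1353
DIC = CA / (α₁ + 2α₂) = 2.51 / 1.1353 = 2.21 mmol/kg

DIC = 2.21 mmol/kg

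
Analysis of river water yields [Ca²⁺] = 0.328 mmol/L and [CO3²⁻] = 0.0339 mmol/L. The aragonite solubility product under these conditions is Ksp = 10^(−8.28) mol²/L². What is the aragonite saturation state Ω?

Ω = 2.12

Ksp = 10^(−8.28) = 5.248×10^-9
Ω = [Ca²⁺][CO3²⁻]/Ksp = (0.328×10^-3)(0.0339×10^-3) / 5.248×10^-9 = 2.12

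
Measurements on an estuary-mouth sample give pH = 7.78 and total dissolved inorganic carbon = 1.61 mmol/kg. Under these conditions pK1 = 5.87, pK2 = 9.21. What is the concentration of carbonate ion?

[CO3²⁻] = 0.0570 mmol/kg

α₂ = 1 / (1 + [H⁺]/K2 + [H⁺]²/(K1K2)) = 1 / (1 + 10^+1.43 + 10^-0.48)
   = 1 / (1 + 26.915 + 0.33113) = 1/28.246 = 0.03540
[CO3²⁻] = α₂ × DIC = 0.03540 × 1.61 = 0.0570 mmol/kg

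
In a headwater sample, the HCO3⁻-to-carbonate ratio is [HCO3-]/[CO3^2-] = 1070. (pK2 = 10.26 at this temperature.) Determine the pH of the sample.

pH = 7.23

From K2 = [H⁺][CO3^2-]/[HCO3-]:  pH = pK2 − log₁₀([HCO3-]/[CO3^2-])
log₁₀(1070) = +3.029
pH = 10.26 − (+3.029) = 7.23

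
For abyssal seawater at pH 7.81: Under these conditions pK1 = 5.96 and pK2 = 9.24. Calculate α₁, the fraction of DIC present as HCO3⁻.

α₁ = 1 / (1 + [H⁺]/K1 + K2/[H⁺]) = 1 / (1 + 10^-1.85 + 10^-1.43)
   = 1 / (1 + 0.014125 + 0.037154) = 1/1.0513 = 0.9512

α₁ = 0.951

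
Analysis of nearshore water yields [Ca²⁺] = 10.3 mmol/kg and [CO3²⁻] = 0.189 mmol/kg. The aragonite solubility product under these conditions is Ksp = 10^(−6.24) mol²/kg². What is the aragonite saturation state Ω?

Ksp = 10^(−6.24) = 5.754×10^-7
Ω = [Ca²⁺][CO3²⁻]/Ksp = (10.3×10^-3)(0.189×10^-3) / 5.754×10^-7 = 3.38

Ω = 3.38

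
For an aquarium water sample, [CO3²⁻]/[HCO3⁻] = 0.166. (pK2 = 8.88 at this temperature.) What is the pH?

From K2 = [H⁺][CO3²⁻]/[HCO3⁻]:  pH = pK2 + log₁₀([CO3²⁻]/[HCO3⁻])
log₁₀(0.166) = -0.780
pH = 8.88 + (-0.780) = 8.10

pH = 8.10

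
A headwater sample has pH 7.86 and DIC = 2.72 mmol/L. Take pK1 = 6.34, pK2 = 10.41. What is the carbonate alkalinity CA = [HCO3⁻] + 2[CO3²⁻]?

CA = [HCO3⁻] + 2[CO3²⁻] = (α₁ + 2α₂)·DIC
At pH 7.86: [H⁺]/K1 = 10^-1.52 = 0.030200, K2/[H⁺] = 10^-2.55 = 0.0028184
α₁ = 1/(1 + 0.030200 + 0.0028184) = 1/1.0330 = 0.9680; α₂ = α₁·K2/[H⁺] = 0.002728
α₁ + 2α₂ = 0.9735
CA = 0.9735 × 2.72 = 2.65 mmol/L

CA = 2.65 mmol/L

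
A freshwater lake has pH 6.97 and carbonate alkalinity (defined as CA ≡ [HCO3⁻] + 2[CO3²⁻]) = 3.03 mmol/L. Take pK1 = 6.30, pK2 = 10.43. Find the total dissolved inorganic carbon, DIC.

CA = [HCO3⁻] + 2[CO3²⁻] = (α₁ + 2α₂)·DIC
At pH 6.97: [H⁺]/K1 = 10^-0.67 = 0.21380, K2/[H⁺] = 10^-3.46 = 0.00034674
α₁ = 1/(1 + 0.21380 + 0.00034674) = 1/1.2141 = 0.8236; α₂ = α₁·K2/[H⁺] = 0.0002856
α₁ + 2α₂ = 0.8242
DIC = CA / (α₁ + 2α₂) = 3.03 / 0.8242 = 3.68 mmol/L

DIC = 3.68 mmol/L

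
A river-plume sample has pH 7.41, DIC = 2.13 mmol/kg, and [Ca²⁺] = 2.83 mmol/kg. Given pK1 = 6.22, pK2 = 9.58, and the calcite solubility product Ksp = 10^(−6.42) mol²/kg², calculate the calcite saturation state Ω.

Ω = 0.100

α₂ = 1 / (1 + [H⁺]/K2 + [H⁺]²/(K1K2)) = 1 / (1 + 10^+2.17 + 10^+0.98)
   = 1 / (1 + 147.91 + 9.5499) = 1/158.46 = 0.006311
[CO3²⁻] = α₂ × DIC = 0.006311 × 2.13 = 0.01344 mmol/kg = 13.44 μmol/kg
Ksp = 10^(−6.42) = 3.802×10^-7
Ω = [Ca²⁺][CO3²⁻]/Ksp = (2.83×10^-3)(1.344×10^-5) / 3.802×10^-7 = 0.100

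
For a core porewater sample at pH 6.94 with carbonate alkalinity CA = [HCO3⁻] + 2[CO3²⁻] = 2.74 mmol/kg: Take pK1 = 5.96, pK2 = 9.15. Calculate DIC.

DIC = 3.01 mmol/kg

CA = [HCO3⁻] + 2[CO3²⁻] = (α₁ + 2α₂)·DIC
At pH 6.94: [H⁺]/K1 = 10^-0.98 = 0.10471, K2/[H⁺] = 10^-2.21 = 0.0061660
α₁ = 1/(1 + 0.10471 + 0.0061660) = 1/1.1109 = 0.9002; α₂ = α₁·K2/[H⁺] = 0.005551
α₁ + 2α₂ = 0.9113
DIC = CA / (α₁ + 2α₂) = 2.74 / 0.9113 = 3.01 mmol/kg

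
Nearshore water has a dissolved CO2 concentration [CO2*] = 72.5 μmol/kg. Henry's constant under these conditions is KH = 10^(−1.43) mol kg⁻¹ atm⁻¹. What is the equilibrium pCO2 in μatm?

pCO2 = 1950 μatm

KH = 10^(−1.43) = 3.715×10^-2 mol kg⁻¹ atm⁻¹
pCO2 = [CO2*]/KH = 72.5×10^-6 / 3.715×10^-2 = 1.95×10^-3 atm = 1950 μatm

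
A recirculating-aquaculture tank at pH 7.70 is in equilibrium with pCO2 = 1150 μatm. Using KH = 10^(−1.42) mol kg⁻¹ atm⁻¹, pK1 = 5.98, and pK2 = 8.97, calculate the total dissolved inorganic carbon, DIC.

DIC = 2.46 mmol/kg

[CO2*] = KH · pCO2 = 10^(−1.42) × 1150×10^-6 = 4.372×10^-5 mol/kg
α₀ = 1/(1 + K1/[H⁺] + K1K2/[H⁺]²) = 1/(1 + 10^+1.72 + 10^+0.45) = 0.01776
DIC = [CO2*]/α₀ = 4.372×10^-5 / 0.01776 = 2.46 mmol/kg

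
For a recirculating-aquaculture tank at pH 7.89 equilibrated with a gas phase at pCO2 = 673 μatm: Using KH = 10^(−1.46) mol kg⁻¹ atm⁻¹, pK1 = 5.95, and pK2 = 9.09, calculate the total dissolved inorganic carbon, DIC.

DIC = 2.18 mmol/kg

[CO2*] = KH · pCO2 = 10^(−1.46) × 673×10^-6 = 2.334×10^-5 mol/kg
α₀ = 1/(1 + K1/[H⁺] + K1K2/[H⁺]²) = 1/(1 + 10^+1.94 + 10^+0.74) = 0.01068
DIC = [CO2*]/α₀ = 2.334×10^-5 / 0.01068 = 2.18 mmol/kg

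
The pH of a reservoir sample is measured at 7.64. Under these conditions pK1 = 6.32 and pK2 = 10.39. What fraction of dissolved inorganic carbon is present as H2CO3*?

α₀ = 0.0456

α₀ = 1 / (1 + K1/[H⁺] + K1K2/[H⁺]²) = 1 / (1 + 10^+1.32 + 10^-1.43)
   = 1 / (1 + 20.893 + 0.037154) = 1/21.930 = 0.04560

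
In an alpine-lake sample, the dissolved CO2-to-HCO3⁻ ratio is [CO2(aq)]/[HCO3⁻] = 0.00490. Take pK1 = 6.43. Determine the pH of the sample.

pH = 8.74

From K1 = [H⁺][HCO3⁻]/[CO2(aq)]:  pH = pK1 − log₁₀([CO2(aq)]/[HCO3⁻])
log₁₀(0.00490) = -2.310
pH = 6.43 − (-2.310) = 8.74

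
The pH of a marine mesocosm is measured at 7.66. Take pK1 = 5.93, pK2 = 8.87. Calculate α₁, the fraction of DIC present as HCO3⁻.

α₁ = 1 / (1 + [H⁺]/K1 + K2/[H⁺]) = 1 / (1 + 10^-1.73 + 10^-1.21)
   = 1 / (1 + 0.018621 + 0.061660) = 1/1.0803 = 0.9257

α₁ = 0.926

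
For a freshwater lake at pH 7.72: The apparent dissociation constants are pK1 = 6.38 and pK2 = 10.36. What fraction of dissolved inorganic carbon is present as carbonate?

α₂ = 0.00219

α₂ = 1 / (1 + [H⁺]/K2 + [H⁺]²/(K1K2)) = 1 / (1 + 10^+2.64 + 10^+1.30)
   = 1 / (1 + 436.52 + 19.953) = 1/457.47 = 0.002186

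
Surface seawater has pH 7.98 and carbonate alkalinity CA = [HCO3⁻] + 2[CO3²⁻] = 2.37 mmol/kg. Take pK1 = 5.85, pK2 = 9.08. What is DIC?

DIC = 2.22 mmol/kg

CA = [HCO3⁻] + 2[CO3²⁻] = (α₁ + 2α₂)·DIC
At pH 7.98: [H⁺]/K1 = 10^-2.13 = 0.0074131, K2/[H⁺] = 10^-1.10 = 0.079433
α₁ = 1/(1 + 0.0074131 + 0.079433) = 1/1.0868 = 0.9201; α₂ = α₁·K2/[H⁺] = 0.07309
α₁ + 2α₂ = 1.0663
DIC = CA / (α₁ + 2α₂) = 2.37 / 1.0663 = 2.22 mmol/kg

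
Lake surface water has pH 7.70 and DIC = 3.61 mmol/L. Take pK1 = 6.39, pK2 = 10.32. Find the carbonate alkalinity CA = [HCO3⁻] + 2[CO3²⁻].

CA = [HCO3⁻] + 2[CO3²⁻] = (α₁ + 2α₂)·DIC
At pH 7.70: [H⁺]/K1 = 10^-1.31 = 0.048978, K2/[H⁺] = 10^-2.62 = 0.0023988
α₁ = 1/(1 + 0.048978 + 0.0023988) = 1/1.0514 = 0.9511; α₂ = α₁·K2/[H⁺] = 0.002282
α₁ + 2α₂ = 0.9557
CA = 0.9557 × 3.61 = 3.45 mmol/L

CA = 3.45 mmol/L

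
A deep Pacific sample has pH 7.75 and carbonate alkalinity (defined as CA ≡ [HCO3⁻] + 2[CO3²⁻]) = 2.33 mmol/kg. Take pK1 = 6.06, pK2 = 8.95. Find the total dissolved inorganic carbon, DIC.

CA = [HCO3⁻] + 2[CO3²⁻] = (α₁ + 2α₂)·DIC
At pH 7.75: [H⁺]/K1 = 10^-1.69 = 0.020417, K2/[H⁺] = 10^-1.20 = 0.063096
α₁ = 1/(1 + 0.020417 + 0.063096) = 1/1.0835 = 0.9229; α₂ = α₁·K2/[H⁺] = 0.05823
α₁ + 2α₂ = 1.0394
DIC = CA / (α₁ + 2α₂) = 2.33 / 1.0394 = 2.24 mmol/kg

DIC = 2.24 mmol/kg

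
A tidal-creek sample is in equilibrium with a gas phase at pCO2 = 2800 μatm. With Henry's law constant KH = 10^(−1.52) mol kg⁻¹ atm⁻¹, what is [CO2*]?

[CO2*] = 84.6 μmol/kg

KH = 10^(−1.52) = 3.020×10^-2 mol kg⁻¹ atm⁻¹
[CO2*] = KH · pCO2 = 3.020×10^-2 × 2800×10^-6 atm = 8.46×10^-5 mol/kg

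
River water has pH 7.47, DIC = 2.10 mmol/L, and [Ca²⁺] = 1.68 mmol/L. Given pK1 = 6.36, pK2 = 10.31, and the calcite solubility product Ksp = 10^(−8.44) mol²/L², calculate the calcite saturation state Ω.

Ω = 1.30

α₂ = 1 / (1 + [H⁺]/K2 + [H⁺]²/(K1K2)) = 1 / (1 + 10^+2.84 + 10^+1.73)
   = 1 / (1 + 691.83 + 53.703) = 1/746.53 = 0.001340
[CO3²⁻] = α₂ × DIC = 0.001340 × 2.10 = 0.002813 mmol/L = 2.813 μmol/L
Ksp = 10^(−8.44) = 3.631×10^-9
Ω = [Ca²⁺][CO3²⁻]/Ksp = (1.68×10^-3)(2.813×10^-6) / 3.631×10^-9 = 1.30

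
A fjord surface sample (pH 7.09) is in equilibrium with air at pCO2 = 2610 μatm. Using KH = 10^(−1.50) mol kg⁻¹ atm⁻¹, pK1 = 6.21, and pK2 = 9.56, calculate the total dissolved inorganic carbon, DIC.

DIC = 0.711 mmol/kg

[CO2*] = KH · pCO2 = 10^(−1.50) × 2610×10^-6 = 8.254×10^-5 mol/kg
α₀ = 1/(1 + K1/[H⁺] + K1K2/[H⁺]²) = 1/(1 + 10^+0.88 + 10^-1.59) = 0.1161
DIC = [CO2*]/α₀ = 8.254×10^-5 / 0.1161 = 0.711 mmol/kg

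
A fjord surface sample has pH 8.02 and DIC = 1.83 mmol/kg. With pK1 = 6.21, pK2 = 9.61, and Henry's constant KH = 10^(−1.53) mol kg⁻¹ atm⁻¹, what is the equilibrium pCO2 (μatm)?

α₀ = 1 / (1 + K1/[H⁺] + K1K2/[H⁺]²) = 1 / (1 + 10^+1.81 + 10^+0.22)
   = 1 / (1 + 64.565 + 1.6596) = 1/67.225 = 0.01488
[CO2*] = α₀ × DIC = 0.01488 × 1.83 = 0.02722 mmol/kg
pCO2 = [CO2*]/KH = 2.722×10^-5 / 2.951×10^-2 = 922 μatm

pCO2 = 922 μatm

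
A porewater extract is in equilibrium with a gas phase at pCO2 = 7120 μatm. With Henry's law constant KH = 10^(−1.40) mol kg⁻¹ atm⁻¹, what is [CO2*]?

KH = 10^(−1.40) = 3.981×10^-2 mol kg⁻¹ atm⁻¹
[CO2*] = KH · pCO2 = 3.981×10^-2 × 7120×10^-6 atm = 2.83×10^-4 mol/kg

[CO2*] = 283 μmol/kg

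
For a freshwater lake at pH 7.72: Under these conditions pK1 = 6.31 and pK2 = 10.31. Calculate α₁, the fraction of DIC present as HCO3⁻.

α₁ = 0.960

α₁ = 1 / (1 + [H⁺]/K1 + K2/[H⁺]) = 1 / (1 + 10^-1.41 + 10^-2.59)
   = 1 / (1 + 0.038905 + 0.0025704) = 1/1.0415 = 0.9602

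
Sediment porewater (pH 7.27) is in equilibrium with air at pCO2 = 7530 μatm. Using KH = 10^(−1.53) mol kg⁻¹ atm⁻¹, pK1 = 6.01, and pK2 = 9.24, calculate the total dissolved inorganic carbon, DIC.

DIC = 4.31 mmol/kg

[CO2*] = KH · pCO2 = 10^(−1.53) × 7530×10^-6 = 2.222×10^-4 mol/kg
α₀ = 1/(1 + K1/[H⁺] + K1K2/[H⁺]²) = 1/(1 + 10^+1.26 + 10^-0.71) = 0.05157
DIC = [CO2*]/α₀ = 2.222×10^-4 / 0.05157 = 4.31 mmol/kg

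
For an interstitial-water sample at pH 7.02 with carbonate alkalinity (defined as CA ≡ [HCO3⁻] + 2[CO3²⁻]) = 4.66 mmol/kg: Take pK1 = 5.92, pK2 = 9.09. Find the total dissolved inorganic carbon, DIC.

CA = [HCO3⁻] + 2[CO3²⁻] = (α₁ + 2α₂)·DIC
At pH 7.02: [H⁺]/K1 = 10^-1.10 = 0.079433, K2/[H⁺] = 10^-2.07 = 0.0085114
α₁ = 1/(1 + 0.079433 + 0.0085114) = 1/1.0879 = 0.9192; α₂ = α₁·K2/[H⁺] = 0.007823
α₁ + 2α₂ = 0.9348
DIC = CA / (α₁ + 2α₂) = 4.66 / 0.9348 = 4.98 mmol/kg

DIC = 4.98 mmol/kg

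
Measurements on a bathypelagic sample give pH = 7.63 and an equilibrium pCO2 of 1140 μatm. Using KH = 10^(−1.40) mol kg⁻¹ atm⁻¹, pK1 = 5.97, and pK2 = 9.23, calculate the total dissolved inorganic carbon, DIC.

[CO2*] = KH · pCO2 = 10^(−1.40) × 1140×10^-6 = 4.538×10^-5 mol/kg
α₀ = 1/(1 + K1/[H⁺] + K1K2/[H⁺]²) = 1/(1 + 10^+1.66 + 10^+0.06) = 0.02090
DIC = [CO2*]/α₀ = 4.538×10^-5 / 0.02090 = 2.17 mmol/kg

DIC = 2.17 mmol/kg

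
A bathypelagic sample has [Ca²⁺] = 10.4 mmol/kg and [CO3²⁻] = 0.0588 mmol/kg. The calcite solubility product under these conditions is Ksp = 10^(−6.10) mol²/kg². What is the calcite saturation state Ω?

Ω = 0.770

Ksp = 10^(−6.10) = 7.943×10^-7
Ω = [Ca²⁺][CO3²⁻]/Ksp = (10.4×10^-3)(0.0588×10^-3) / 7.943×10^-7 = 0.770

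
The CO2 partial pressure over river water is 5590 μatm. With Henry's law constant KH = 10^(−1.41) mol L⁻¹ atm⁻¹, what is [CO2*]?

[CO2*] = 217 μmol/L

KH = 10^(−1.41) = 3.890×10^-2 mol L⁻¹ atm⁻¹
[CO2*] = KH · pCO2 = 3.890×10^-2 × 5590×10^-6 atm = 2.17×10^-4 mol/L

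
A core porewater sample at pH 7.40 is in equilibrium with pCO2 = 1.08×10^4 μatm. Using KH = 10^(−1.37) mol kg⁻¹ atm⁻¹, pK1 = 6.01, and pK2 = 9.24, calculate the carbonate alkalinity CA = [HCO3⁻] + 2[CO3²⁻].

[CO2*] = KH · pCO2 = 10^(−1.37) × 1.08×10^4×10^-6 = 4.607×10^-4 mol/kg
α₀ = 1/(1 + K1/[H⁺] + K1K2/[H⁺]²) = 1/(1 + 10^+1.39 + 10^-0.45) = 0.03861
DIC = [CO2*]/α₀ = 4.607×10^-4 / 0.03861 = 11.93 mmol/kg
CA = (α₁ + 2α₂)·DIC = (0.9477 + 2×0.01370) × 11.93 = 11.6 mmol/kg

CA = 11.6 mmol/kg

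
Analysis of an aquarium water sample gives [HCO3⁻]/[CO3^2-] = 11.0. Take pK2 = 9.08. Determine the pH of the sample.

From K2 = [H⁺][CO3^2-]/[HCO3⁻]:  pH = pK2 − log₁₀([HCO3⁻]/[CO3^2-])
log₁₀(11.0) = +1.041
pH = 9.08 − (+1.041) = 8.04

pH = 8.04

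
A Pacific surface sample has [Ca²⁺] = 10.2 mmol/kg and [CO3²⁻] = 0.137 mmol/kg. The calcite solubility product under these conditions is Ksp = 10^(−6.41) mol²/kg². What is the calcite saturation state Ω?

Ω = 3.59

Ksp = 10^(−6.41) = 3.890×10^-7
Ω = [Ca²⁺][CO3²⁻]/Ksp = (10.2×10^-3)(0.137×10^-3) / 3.890×10^-7 = 3.59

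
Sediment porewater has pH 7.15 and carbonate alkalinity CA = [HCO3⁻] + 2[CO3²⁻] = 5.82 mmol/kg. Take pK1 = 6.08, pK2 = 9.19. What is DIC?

DIC = 6.25 mmol/kg

CA = [HCO3⁻] + 2[CO3²⁻] = (α₁ + 2α₂)·DIC
At pH 7.15: [H⁺]/K1 = 10^-1.07 = 0.085114, K2/[H⁺] = 10^-2.04 = 0.0091201
α₁ = 1/(1 + 0.085114 + 0.0091201) = 1/1.0942 = 0.9139; α₂ = α₁·K2/[H⁺] = 0.008335
α₁ + 2α₂ = 0.9306
DIC = CA / (α₁ + 2α₂) = 5.82 / 0.9306 = 6.25 mmol/kg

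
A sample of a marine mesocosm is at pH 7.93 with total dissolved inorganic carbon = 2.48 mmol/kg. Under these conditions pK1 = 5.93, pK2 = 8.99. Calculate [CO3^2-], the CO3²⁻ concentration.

[CO3²⁻] = 0.197 mmol/kg

α₂ = 1 / (1 + [H⁺]/K2 + [H⁺]²/(K1K2)) = 1 / (1 + 10^+1.06 + 10^-0.94)
   = 1 / (1 + 11.482 + 0.11482) = 1/12.596 = 0.07939
[CO3²⁻] = α₂ × DIC = 0.07939 × 2.48 = 0.197 mmol/kg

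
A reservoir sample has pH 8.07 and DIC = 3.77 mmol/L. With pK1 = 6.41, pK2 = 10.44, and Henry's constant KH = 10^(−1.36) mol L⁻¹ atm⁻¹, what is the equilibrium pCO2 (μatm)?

pCO2 = 1840 μatm

α₀ = 1 / (1 + K1/[H⁺] + K1K2/[H⁺]²) = 1 / (1 + 10^+1.66 + 10^-0.71)
   = 1 / (1 + 45.709 + 0.19498) = 1/46.904 = 0.02132
[CO2*] = α₀ × DIC = 0.02132 × 3.77 = 0.08038 mmol/L
pCO2 = [CO2*]/KH = 8.038×10^-5 / 4.365×10^-2 = 1840 μatm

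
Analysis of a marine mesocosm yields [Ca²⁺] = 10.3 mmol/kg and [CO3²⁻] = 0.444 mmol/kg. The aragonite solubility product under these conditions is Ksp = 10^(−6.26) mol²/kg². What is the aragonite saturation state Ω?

Ksp = 10^(−6.26) = 5.495×10^-7
Ω = [Ca²⁺][CO3²⁻]/Ksp = (10.3×10^-3)(0.444×10^-3) / 5.495×10^-7 = 8.32

Ω = 8.32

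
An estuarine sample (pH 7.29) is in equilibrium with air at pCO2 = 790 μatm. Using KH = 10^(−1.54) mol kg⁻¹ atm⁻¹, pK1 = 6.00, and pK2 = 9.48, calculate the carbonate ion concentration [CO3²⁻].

[CO3²⁻] = 2.87 μmol/kg

[CO2*] = KH · pCO2 = 10^(−1.54) × 790×10^-6 = 2.278×10^-5 mol/kg
α₀ = 1/(1 + K1/[H⁺] + K1K2/[H⁺]²) = 1/(1 + 10^+1.29 + 10^-0.90) = 0.04849
DIC = [CO2*]/α₀ = 2.278×10^-5 / 0.04849 = 0.4699 mmol/kg
[CO3²⁻] = α₂·DIC; α₂ = 0.006104, so [CO3²⁻] = 0.006104 × 0.4699 = 0.00287 mmol/kg = 2.87 μmol/kg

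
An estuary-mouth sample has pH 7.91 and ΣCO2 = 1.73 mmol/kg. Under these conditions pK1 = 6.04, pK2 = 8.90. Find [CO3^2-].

α₂ = 1 / (1 + [H⁺]/K2 + [H⁺]²/(K1K2)) = 1 / (1 + 10^+0.99 + 10^-0.88)
   = 1 / (1 + 9.7724 + 0.13183) = 1/10.904 = 0.09171
[CO3²⁻] = α₂ × DIC = 0.09171 × 1.73 = 0.159 mmol/kg

[CO3²⁻] = 0.159 mmol/kg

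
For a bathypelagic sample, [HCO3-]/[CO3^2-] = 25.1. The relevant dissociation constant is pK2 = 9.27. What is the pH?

From K2 = [H⁺][CO3^2-]/[HCO3-]:  pH = pK2 − log₁₀([HCO3-]/[CO3^2-])
log₁₀(25.1) = +1.400
pH = 9.27 − (+1.400) = 7.87

pH = 7.87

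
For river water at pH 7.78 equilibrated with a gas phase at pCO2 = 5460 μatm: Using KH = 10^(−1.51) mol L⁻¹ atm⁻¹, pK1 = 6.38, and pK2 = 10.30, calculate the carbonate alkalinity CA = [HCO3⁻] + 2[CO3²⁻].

[CO2*] = KH · pCO2 = 10^(−1.51) × 5460×10^-6 = 1.687×10^-4 mol/L
α₀ = 1/(1 + K1/[H⁺] + K1K2/[H⁺]²) = 1/(1 + 10^+1.40 + 10^-1.12) = 0.03818
DIC = [CO2*]/α₀ = 1.687×10^-4 / 0.03818 = 4.420 mmol/L
CA = (α₁ + 2α₂)·DIC = (0.9589 + 2×0.002896) × 4.420 = 4.26 mmol/L

CA = 4.26 mmol/L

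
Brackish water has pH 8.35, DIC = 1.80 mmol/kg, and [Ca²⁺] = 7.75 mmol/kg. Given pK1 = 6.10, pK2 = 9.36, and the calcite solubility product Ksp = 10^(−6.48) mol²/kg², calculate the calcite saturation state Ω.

Ω = 3.73

α₂ = 1 / (1 + [H⁺]/K2 + [H⁺]²/(K1K2)) = 1 / (1 + 10^+1.01 + 10^-1.24)
   = 1 / (1 + 10.233 + 0.057544) = 1/11.290 = 0.08857
[CO3²⁻] = α₂ × DIC = 0.08857 × 1.80 = 0.1594 mmol/kg
Ksp = 10^(−6.48) = 3.311×10^-7
Ω = [Ca²⁺][CO3²⁻]/Ksp = (7.75×10^-3)(1.594×10^-4) / 3.311×10^-7 = 3.73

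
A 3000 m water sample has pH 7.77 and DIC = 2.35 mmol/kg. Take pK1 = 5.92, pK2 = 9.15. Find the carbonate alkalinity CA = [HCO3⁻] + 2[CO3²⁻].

CA = 2.41 mmol/kg

CA = [HCO3⁻] + 2[CO3²⁻] = (α₁ + 2α₂)·DIC
At pH 7.77: [H⁺]/K1 = 10^-1.85 = 0.014125, K2/[H⁺] = 10^-1.38 = 0.041687
α₁ = 1/(1 + 0.014125 + 0.041687) = 1/1.0558 = 0.9471; α₂ = α₁·K2/[H⁺] = 0.03948
α₁ + 2α₂ = 1.0261
CA = 1.0261 × 2.35 = 2.41 mmol/kg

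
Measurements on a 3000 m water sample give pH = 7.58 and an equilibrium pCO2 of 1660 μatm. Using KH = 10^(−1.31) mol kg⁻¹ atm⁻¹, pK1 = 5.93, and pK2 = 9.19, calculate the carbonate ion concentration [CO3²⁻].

[CO3²⁻] = 0.0891 mmol/kg

[CO2*] = KH · pCO2 = 10^(−1.31) × 1660×10^-6 = 8.130×10^-5 mol/kg
α₀ = 1/(1 + K1/[H⁺] + K1K2/[H⁺]²) = 1/(1 + 10^+1.65 + 10^+0.04) = 0.02138
DIC = [CO2*]/α₀ = 8.130×10^-5 / 0.02138 = 3.802 mmol/kg
[CO3²⁻] = α₂·DIC; α₂ = 0.02345, so [CO3²⁻] = 0.02345 × 3.802 = 0.0891 mmol/kg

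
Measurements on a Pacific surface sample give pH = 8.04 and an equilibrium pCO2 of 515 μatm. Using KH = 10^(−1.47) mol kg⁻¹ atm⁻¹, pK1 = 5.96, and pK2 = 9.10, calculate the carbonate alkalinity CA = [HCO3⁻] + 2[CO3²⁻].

CA = 2.46 mmol/kg

[CO2*] = KH · pCO2 = 10^(−1.47) × 515×10^-6 = 1.745×10^-5 mol/kg
α₀ = 1/(1 + K1/[H⁺] + K1K2/[H⁺]²) = 1/(1 + 10^+2.08 + 10^+1.02) = 0.007593
DIC = [CO2*]/α₀ = 1.745×10^-5 / 0.007593 = 2.298 mmol/kg
CA = (α₁ + 2α₂)·DIC = (0.9129 + 2×0.07951) × 2.298 = 2.46 mmol/kg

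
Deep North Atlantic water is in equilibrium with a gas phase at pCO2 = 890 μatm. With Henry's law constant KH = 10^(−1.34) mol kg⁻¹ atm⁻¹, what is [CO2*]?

KH = 10^(−1.34) = 4.571×10^-2 mol kg⁻¹ atm⁻¹
[CO2*] = KH · pCO2 = 4.571×10^-2 × 890×10^-6 atm = 4.07×10^-5 mol/kg

[CO2*] = 40.7 μmol/kg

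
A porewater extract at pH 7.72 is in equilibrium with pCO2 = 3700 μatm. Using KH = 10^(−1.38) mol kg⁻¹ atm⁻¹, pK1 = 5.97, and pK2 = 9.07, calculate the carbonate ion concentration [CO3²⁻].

[CO3²⁻] = 0.387 mmol/kg

[CO2*] = KH · pCO2 = 10^(−1.38) × 3700×10^-6 = 1.542×10^-4 mol/kg
α₀ = 1/(1 + K1/[H⁺] + K1K2/[H⁺]²) = 1/(1 + 10^+1.75 + 10^+0.40) = 0.01674
DIC = [CO2*]/α₀ = 1.542×10^-4 / 0.01674 = 9.215 mmol/kg
[CO3²⁻] = α₂·DIC; α₂ = 0.04204, so [CO3²⁻] = 0.04204 × 9.215 = 0.387 mmol/kg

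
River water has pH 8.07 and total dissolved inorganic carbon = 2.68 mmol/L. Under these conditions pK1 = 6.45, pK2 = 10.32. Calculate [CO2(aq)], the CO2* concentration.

α₀ = 1 / (1 + K1/[H⁺] + K1K2/[H⁺]²) = 1 / (1 + 10^+1.62 + 10^-0.63)
   = 1 / (1 + 41.687 + 0.23442) = 1/42.921 = 0.02330
[CO2*] = α₀ × DIC = 0.02330 × 2.68 = 0.0624 mmol/L

[CO2*] = 0.0624 mmol/L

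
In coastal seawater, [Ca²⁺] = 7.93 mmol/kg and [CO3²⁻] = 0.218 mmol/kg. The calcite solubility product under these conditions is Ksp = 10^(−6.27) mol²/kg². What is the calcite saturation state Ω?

Ksp = 10^(−6.27) = 5.370×10^-7
Ω = [Ca²⁺][CO3²⁻]/Ksp = (7.93×10^-3)(0.218×10^-3) / 5.370×10^-7 = 3.22

Ω = 3.22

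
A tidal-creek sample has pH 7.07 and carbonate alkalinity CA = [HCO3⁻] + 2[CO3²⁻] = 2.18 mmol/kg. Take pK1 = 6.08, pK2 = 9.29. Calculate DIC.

CA = [HCO3⁻] + 2[CO3²⁻] = (α₁ + 2α₂)·DIC
At pH 7.07: [H⁺]/K1 = 10^-0.99 = 0.10233, K2/[H⁺] = 10^-2.22 = 0.0060256
α₁ = 1/(1 + 0.10233 + 0.0060256) = 1/1.1084 = 0.9022; α₂ = α₁·K2/[H⁺] = 0.005437
α₁ + 2α₂ = 0.9131
DIC = CA / (α₁ + 2α₂) = 2.18 / 0.9131 = 2.39 mmol/kg

DIC = 2.39 mmol/kg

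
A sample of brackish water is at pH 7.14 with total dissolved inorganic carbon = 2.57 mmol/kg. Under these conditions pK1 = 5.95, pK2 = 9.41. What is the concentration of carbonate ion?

α₂ = 1 / (1 + [H⁺]/K2 + [H⁺]²/(K1K2)) = 1 / (1 + 10^+2.27 + 10^+1.08)
   = 1 / (1 + 186.21 + 12.023) = 1/199.23 = 0.005019
[CO3²⁻] = α₂ × DIC = 0.005019 × 2.57 = 0.0129 mmol/kg = 12.9 μmol/kg

[CO3²⁻] = 12.9 μmol/kg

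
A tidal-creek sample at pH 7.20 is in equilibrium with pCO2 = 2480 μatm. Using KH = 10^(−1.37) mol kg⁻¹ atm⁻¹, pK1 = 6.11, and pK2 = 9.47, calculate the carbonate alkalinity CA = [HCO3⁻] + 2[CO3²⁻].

[CO2*] = KH · pCO2 = 10^(−1.37) × 2480×10^-6 = 1.058×10^-4 mol/kg
α₀ = 1/(1 + K1/[H⁺] + K1K2/[H⁺]²) = 1/(1 + 10^+1.09 + 10^-1.18) = 0.07480
DIC = [CO2*]/α₀ = 1.058×10^-4 / 0.07480 = 1.414 mmol/kg
CA = (α₁ + 2α₂)·DIC = (0.9203 + 2×0.004942) × 1.414 = 1.32 mmol/kg

CA = 1.32 mmol/kg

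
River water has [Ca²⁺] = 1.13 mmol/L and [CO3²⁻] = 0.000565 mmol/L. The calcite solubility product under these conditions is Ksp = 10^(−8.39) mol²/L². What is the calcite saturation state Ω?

Ksp = 10^(−8.39) = 4.074×10^-9
Ω = [Ca²⁺][CO3²⁻]/Ksp = (1.13×10^-3)(0.000565×10^-3) / 4.074×10^-9 = 0.157

Ω = 0.157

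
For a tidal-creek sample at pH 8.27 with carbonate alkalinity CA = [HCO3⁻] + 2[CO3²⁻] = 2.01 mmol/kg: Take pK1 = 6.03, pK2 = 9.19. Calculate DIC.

CA = [HCO3⁻] + 2[CO3²⁻] = (α₁ + 2α₂)·DIC
At pH 8.27: [H⁺]/K1 = 10^-2.24 = 0.0057544, K2/[H⁺] = 10^-0.92 = 0.12023
α₁ = 1/(1 + 0.0057544 + 0.12023) = 1/1.1260 = 0.8881; α₂ = α₁·K2/[H⁺] = 0.1068
α₁ + 2α₂ = 1.1017
DIC = CA / (α₁ + 2α₂) = 2.01 / 1.1017 = 1.82 mmol/kg

DIC = 1.82 mmol/kg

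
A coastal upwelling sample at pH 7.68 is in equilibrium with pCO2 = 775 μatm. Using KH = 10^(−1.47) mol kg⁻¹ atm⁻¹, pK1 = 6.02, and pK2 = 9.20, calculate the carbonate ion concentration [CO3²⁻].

[CO3²⁻] = 0.0362 mmol/kg

[CO2*] = KH · pCO2 = 10^(−1.47) × 775×10^-6 = 2.626×10^-5 mol/kg
α₀ = 1/(1 + K1/[H⁺] + K1K2/[H⁺]²) = 1/(1 + 10^+1.66 + 10^+0.14) = 0.02079
DIC = [CO2*]/α₀ = 2.626×10^-5 / 0.02079 = 1.263 mmol/kg
[CO3²⁻] = α₂·DIC; α₂ = 0.02870, so [CO3²⁻] = 0.02870 × 1.263 = 0.0362 mmol/kg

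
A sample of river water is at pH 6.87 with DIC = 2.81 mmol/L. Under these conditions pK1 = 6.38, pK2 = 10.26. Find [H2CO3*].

α₀ = 1 / (1 + K1/[H⁺] + K1K2/[H⁺]²) = 1 / (1 + 10^+0.49 + 10^-2.90)
   = 1 / (1 + 3.0903 + 0.0012589) = 1/4.0916 = 0.2444
[CO2*] = α₀ × DIC = 0.2444 × 2.81 = 0.687 mmol/L

[CO2*] = 0.687 mmol/L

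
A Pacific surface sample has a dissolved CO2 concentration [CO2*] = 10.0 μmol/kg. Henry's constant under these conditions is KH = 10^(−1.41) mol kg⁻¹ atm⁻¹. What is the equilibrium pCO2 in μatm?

pCO2 = 257 μatm

KH = 10^(−1.41) = 3.890×10^-2 mol kg⁻¹ atm⁻¹
pCO2 = [CO2*]/KH = 10.0×10^-6 / 3.890×10^-2 = 2.57×10^-4 atm = 257 μatm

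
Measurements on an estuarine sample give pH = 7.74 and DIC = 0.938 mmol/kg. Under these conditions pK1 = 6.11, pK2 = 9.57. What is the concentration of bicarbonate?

[HCO3⁻] = 0.903 mmol/kg

α₁ = 1 / (1 + [H⁺]/K1 + K2/[H⁺]) = 1 / (1 + 10^-1.63 + 10^-1.83)
   = 1 / (1 + 0.023442 + 0.014791) = 1/1.0382 = 0.9632
[HCO3⁻] = α₁ × DIC = 0.9632 × 0.938 = 0.903 mmol/kg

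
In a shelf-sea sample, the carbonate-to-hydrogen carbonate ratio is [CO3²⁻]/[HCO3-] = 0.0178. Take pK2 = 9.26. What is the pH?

pH = 7.51

From K2 = [H⁺][CO3²⁻]/[HCO3-]:  pH = pK2 + log₁₀([CO3²⁻]/[HCO3-])
log₁₀(0.0178) = -1.750
pH = 9.26 + (-1.750) = 7.51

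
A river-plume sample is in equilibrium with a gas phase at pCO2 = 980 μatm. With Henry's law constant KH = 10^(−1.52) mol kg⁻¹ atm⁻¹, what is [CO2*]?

[CO2*] = 29.6 μmol/kg

KH = 10^(−1.52) = 3.020×10^-2 mol kg⁻¹ atm⁻¹
[CO2*] = KH · pCO2 = 3.020×10^-2 × 980×10^-6 atm = 2.96×10^-5 mol/kg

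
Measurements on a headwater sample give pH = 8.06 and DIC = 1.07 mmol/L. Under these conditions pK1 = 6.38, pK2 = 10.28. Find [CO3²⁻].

α₂ = 1 / (1 + [H⁺]/K2 + [H⁺]²/(K1K2)) = 1 / (1 + 10^+2.22 + 10^+0.54)
   = 1 / (1 + 165.96 + 3.4674) = 1/170.43 = 0.005868
[CO3²⁻] = α₂ × DIC = 0.005868 × 1.07 = 0.00628 mmol/L = 6.28 μmol/L

[CO3²⁻] = 6.28 μmol/L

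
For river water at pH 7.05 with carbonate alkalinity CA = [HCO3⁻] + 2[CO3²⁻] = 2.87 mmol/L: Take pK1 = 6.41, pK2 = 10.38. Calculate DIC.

DIC = 3.53 mmol/L

CA = [HCO3⁻] + 2[CO3²⁻] = (α₁ + 2α₂)·DIC
At pH 7.05: [H⁺]/K1 = 10^-0.64 = 0.22909, K2/[H⁺] = 10^-3.33 = 0.00046774
α₁ = 1/(1 + 0.22909 + 0.00046774) = 1/1.2296 = 0.8133; α₂ = α₁·K2/[H⁺] = 0.0003804
α₁ + 2α₂ = 0.8141
DIC = CA / (α₁ + 2α₂) = 2.87 / 0.8141 = 3.53 mmol/L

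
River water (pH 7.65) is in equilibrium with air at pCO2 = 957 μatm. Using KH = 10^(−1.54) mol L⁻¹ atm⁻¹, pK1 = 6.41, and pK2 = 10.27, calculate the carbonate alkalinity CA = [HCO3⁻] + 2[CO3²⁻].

CA = 0.482 mmol/L

[CO2*] = KH · pCO2 = 10^(−1.54) × 957×10^-6 = 2.760×10^-5 mol/L
α₀ = 1/(1 + K1/[H⁺] + K1K2/[H⁺]²) = 1/(1 + 10^+1.24 + 10^-1.38) = 0.05429
DIC = [CO2*]/α₀ = 2.760×10^-5 / 0.05429 = 0.5084 mmol/L
CA = (α₁ + 2α₂)·DIC = (0.9434 + 2×0.002263) × 0.5084 = 0.482 mmol/L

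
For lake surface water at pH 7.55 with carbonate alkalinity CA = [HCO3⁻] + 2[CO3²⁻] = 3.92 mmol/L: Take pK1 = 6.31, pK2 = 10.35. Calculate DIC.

CA = [HCO3⁻] + 2[CO3²⁻] = (α₁ + 2α₂)·DIC
At pH 7.55: [H⁺]/K1 = 10^-1.24 = 0.057544, K2/[H⁺] = 10^-2.80 = 0.0015849
α₁ = 1/(1 + 0.057544 + 0.0015849) = 1/1.0591 = 0.9442; α₂ = α₁·K2/[H⁺] = 0.001496
α₁ + 2α₂ = 0.9472
DIC = CA / (α₁ + 2α₂) = 3.92 / 0.9472 = 4.14 mmol/L

DIC = 4.14 mmol/L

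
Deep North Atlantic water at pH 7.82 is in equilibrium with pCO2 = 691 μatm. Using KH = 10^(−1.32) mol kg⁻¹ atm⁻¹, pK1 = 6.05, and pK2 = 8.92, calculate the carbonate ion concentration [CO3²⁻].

[CO3²⁻] = 0.155 mmol/kg

[CO2*] = KH · pCO2 = 10^(−1.32) × 691×10^-6 = 3.307×10^-5 mol/kg
α₀ = 1/(1 + K1/[H⁺] + K1K2/[H⁺]²) = 1/(1 + 10^+1.77 + 10^+0.67) = 0.01549
DIC = [CO2*]/α₀ = 3.307×10^-5 / 0.01549 = 2.135 mmol/kg
[CO3²⁻] = α₂·DIC; α₂ = 0.07245, so [CO3²⁻] = 0.07245 × 2.135 = 0.155 mmol/kg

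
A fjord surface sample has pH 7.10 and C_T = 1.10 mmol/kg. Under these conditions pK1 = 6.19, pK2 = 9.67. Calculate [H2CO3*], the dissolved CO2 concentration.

[CO2*] = 0.120 mmol/kg

α₀ = 1 / (1 + K1/[H⁺] + K1K2/[H⁺]²) = 1 / (1 + 10^+0.91 + 10^-1.66)
   = 1 / (1 + 8.1283 + 0.021878) = 1/9.1502 = 0.1093
[CO2*] = α₀ × DIC = 0.1093 × 1.10 = 0.120 mmol/kg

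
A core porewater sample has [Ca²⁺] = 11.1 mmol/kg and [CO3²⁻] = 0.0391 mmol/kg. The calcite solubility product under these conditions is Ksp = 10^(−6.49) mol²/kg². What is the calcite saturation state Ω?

Ω = 1.34

Ksp = 10^(−6.49) = 3.236×10^-7
Ω = [Ca²⁺][CO3²⁻]/Ksp = (11.1×10^-3)(0.0391×10^-3) / 3.236×10^-7 = 1.34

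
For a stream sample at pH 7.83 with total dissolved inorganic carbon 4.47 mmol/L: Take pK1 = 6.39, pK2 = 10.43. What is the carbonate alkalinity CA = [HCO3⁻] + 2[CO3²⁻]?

CA = [HCO3⁻] + 2[CO3²⁻] = (α₁ + 2α₂)·DIC
At pH 7.83: [H⁺]/K1 = 10^-1.44 = 0.036308, K2/[H⁺] = 10^-2.60 = 0.0025119
α₁ = 1/(1 + 0.036308 + 0.0025119) = 1/1.0388 = 0.9626; α₂ = α₁·K2/[H⁺] = 0.002418
α₁ + 2α₂ = 0.9675
CA = 0.9675 × 4.47 = 4.32 mmol/L

CA = 4.32 mmol/L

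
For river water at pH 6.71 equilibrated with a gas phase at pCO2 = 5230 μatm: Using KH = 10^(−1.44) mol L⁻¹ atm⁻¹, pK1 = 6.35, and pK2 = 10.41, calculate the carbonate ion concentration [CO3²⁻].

[CO3²⁻] = 0.0868 μmol/L

[CO2*] = KH · pCO2 = 10^(−1.44) × 5230×10^-6 = 1.899×10^-4 mol/L
α₀ = 1/(1 + K1/[H⁺] + K1K2/[H⁺]²) = 1/(1 + 10^+0.36 + 10^-3.34) = 0.3038
DIC = [CO2*]/α₀ = 1.899×10^-4 / 0.3038 = 0.6250 mmol/L
[CO3²⁻] = α₂·DIC; α₂ = 0.0001389, so [CO3²⁻] = 0.0001389 × 0.6250 = 8.68×10^-5 mmol/L = 0.0868 μmol/L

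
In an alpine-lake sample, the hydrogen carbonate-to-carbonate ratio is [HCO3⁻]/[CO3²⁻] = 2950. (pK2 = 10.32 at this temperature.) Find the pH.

pH = 6.85

From K2 = [H⁺][CO3²⁻]/[HCO3⁻]:  pH = pK2 − log₁₀([HCO3⁻]/[CO3²⁻])
log₁₀(2950) = +3.470
pH = 10.32 − (+3.470) = 6.85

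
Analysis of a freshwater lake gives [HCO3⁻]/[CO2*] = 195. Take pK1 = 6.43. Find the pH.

From K1 = [H⁺][HCO3⁻]/[CO2*]:  pH = pK1 + log₁₀([HCO3⁻]/[CO2*])
log₁₀(195) = +2.290
pH = 6.43 + (+2.290) = 8.72

pH = 8.72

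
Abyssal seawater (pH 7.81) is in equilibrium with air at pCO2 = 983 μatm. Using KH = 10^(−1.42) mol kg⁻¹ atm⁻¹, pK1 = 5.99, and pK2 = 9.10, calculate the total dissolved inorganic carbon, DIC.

DIC = 2.63 mmol/kg

[CO2*] = KH · pCO2 = 10^(−1.42) × 983×10^-6 = 3.737×10^-5 mol/kg
α₀ = 1/(1 + K1/[H⁺] + K1K2/[H⁺]²) = 1/(1 + 10^+1.82 + 10^+0.53) = 0.01419
DIC = [CO2*]/α₀ = 3.737×10^-5 / 0.01419 = 2.63 mmol/kg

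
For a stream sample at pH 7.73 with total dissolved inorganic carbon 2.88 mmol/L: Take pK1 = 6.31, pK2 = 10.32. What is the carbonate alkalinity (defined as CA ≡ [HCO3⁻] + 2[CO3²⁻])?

CA = [HCO3⁻] + 2[CO3²⁻] = (α₁ + 2α₂)·DIC
At pH 7.73: [H⁺]/K1 = 10^-1.42 = 0.038019, K2/[H⁺] = 10^-2.59 = 0.0025704
α₁ = 1/(1 + 0.038019 + 0.0025704) = 1/1.0406 = 0.9610; α₂ = α₁·K2/[H⁺] = 0.002470
α₁ + 2α₂ = 0.9659
CA = 0.9659 × 2.88 = 2.78 mmol/L

CA = 2.78 mmol/L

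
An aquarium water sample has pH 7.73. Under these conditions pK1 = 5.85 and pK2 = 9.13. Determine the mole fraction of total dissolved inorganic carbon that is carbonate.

α₂ = 1 / (1 + [H⁺]/K2 + [H⁺]²/(K1K2)) = 1 / (1 + 10^+1.40 + 10^-0.48)
   = 1 / (1 + 25.119 + 0.33113) = 1/26.450 = 0.03781

α₂ = 0.0378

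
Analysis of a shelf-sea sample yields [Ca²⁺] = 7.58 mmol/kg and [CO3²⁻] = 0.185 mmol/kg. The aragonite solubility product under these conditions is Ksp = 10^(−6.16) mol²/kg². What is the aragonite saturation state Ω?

Ksp = 10^(−6.16) = 6.918×10^-7
Ω = [Ca²⁺][CO3²⁻]/Ksp = (7.58×10^-3)(0.185×10^-3) / 6.918×10^-7 = 2.03

Ω = 2.03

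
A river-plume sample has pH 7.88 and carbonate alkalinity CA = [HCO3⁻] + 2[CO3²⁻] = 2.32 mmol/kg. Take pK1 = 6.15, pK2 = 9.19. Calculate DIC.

CA = [HCO3⁻] + 2[CO3²⁻] = (α₁ + 2α₂)·DIC
At pH 7.88: [H⁺]/K1 = 10^-1.73 = 0.018621, K2/[H⁺] = 10^-1.31 = 0.048978
α₁ = 1/(1 + 0.018621 + 0.048978) = 1/1.0676 = 0.9367; α₂ = α₁·K2/[H⁺] = 0.04588
α₁ + 2α₂ = 1.0284
DIC = CA / (α₁ + 2α₂) = 2.32 / 1.0284 = 2.26 mmol/kg

DIC = 2.26 mmol/kg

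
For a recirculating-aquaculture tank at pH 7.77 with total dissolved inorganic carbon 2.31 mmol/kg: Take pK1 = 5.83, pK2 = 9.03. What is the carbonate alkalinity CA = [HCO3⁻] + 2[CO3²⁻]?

CA = [HCO3⁻] + 2[CO3²⁻] = (α₁ + 2α₂)·DIC
At pH 7.77: [H⁺]/K1 = 10^-1.94 = 0.011482, K2/[H⁺] = 10^-1.26 = 0.054954
α₁ = 1/(1 + 0.011482 + 0.054954) = 1/1.0664 = 0.9377; α₂ = α₁·K2/[H⁺] = 0.05153
α₁ + 2α₂ = 1.0408
CA = 1.0408 × 2.31 = 2.40 mmol/kg

CA = 2.40 mmol/kg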